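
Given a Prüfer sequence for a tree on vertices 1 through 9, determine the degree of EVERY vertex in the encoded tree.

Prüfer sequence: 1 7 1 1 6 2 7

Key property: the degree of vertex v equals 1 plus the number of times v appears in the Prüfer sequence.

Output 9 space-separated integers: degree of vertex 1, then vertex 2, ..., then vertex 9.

Answer: 4 2 1 1 1 2 3 1 1

Derivation:
p_1 = 1: count[1] becomes 1
p_2 = 7: count[7] becomes 1
p_3 = 1: count[1] becomes 2
p_4 = 1: count[1] becomes 3
p_5 = 6: count[6] becomes 1
p_6 = 2: count[2] becomes 1
p_7 = 7: count[7] becomes 2
Degrees (1 + count): deg[1]=1+3=4, deg[2]=1+1=2, deg[3]=1+0=1, deg[4]=1+0=1, deg[5]=1+0=1, deg[6]=1+1=2, deg[7]=1+2=3, deg[8]=1+0=1, deg[9]=1+0=1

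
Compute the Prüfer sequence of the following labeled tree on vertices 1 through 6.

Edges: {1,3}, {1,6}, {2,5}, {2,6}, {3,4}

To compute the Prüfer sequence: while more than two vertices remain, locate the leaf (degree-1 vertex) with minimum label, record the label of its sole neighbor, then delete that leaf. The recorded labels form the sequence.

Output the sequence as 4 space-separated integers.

Step 1: leaves = {4,5}. Remove smallest leaf 4, emit neighbor 3.
Step 2: leaves = {3,5}. Remove smallest leaf 3, emit neighbor 1.
Step 3: leaves = {1,5}. Remove smallest leaf 1, emit neighbor 6.
Step 4: leaves = {5,6}. Remove smallest leaf 5, emit neighbor 2.
Done: 2 vertices remain (2, 6). Sequence = [3 1 6 2]

Answer: 3 1 6 2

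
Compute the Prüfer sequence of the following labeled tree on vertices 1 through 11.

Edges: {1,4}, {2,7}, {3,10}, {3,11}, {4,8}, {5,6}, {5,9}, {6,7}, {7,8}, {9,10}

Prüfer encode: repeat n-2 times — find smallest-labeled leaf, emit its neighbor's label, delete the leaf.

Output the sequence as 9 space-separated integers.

Answer: 4 7 8 7 6 5 9 10 3

Derivation:
Step 1: leaves = {1,2,11}. Remove smallest leaf 1, emit neighbor 4.
Step 2: leaves = {2,4,11}. Remove smallest leaf 2, emit neighbor 7.
Step 3: leaves = {4,11}. Remove smallest leaf 4, emit neighbor 8.
Step 4: leaves = {8,11}. Remove smallest leaf 8, emit neighbor 7.
Step 5: leaves = {7,11}. Remove smallest leaf 7, emit neighbor 6.
Step 6: leaves = {6,11}. Remove smallest leaf 6, emit neighbor 5.
Step 7: leaves = {5,11}. Remove smallest leaf 5, emit neighbor 9.
Step 8: leaves = {9,11}. Remove smallest leaf 9, emit neighbor 10.
Step 9: leaves = {10,11}. Remove smallest leaf 10, emit neighbor 3.
Done: 2 vertices remain (3, 11). Sequence = [4 7 8 7 6 5 9 10 3]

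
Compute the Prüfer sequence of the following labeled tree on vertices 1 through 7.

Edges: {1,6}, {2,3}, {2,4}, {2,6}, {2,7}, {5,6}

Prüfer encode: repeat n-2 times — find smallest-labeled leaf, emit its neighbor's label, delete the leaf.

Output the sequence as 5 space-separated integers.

Step 1: leaves = {1,3,4,5,7}. Remove smallest leaf 1, emit neighbor 6.
Step 2: leaves = {3,4,5,7}. Remove smallest leaf 3, emit neighbor 2.
Step 3: leaves = {4,5,7}. Remove smallest leaf 4, emit neighbor 2.
Step 4: leaves = {5,7}. Remove smallest leaf 5, emit neighbor 6.
Step 5: leaves = {6,7}. Remove smallest leaf 6, emit neighbor 2.
Done: 2 vertices remain (2, 7). Sequence = [6 2 2 6 2]

Answer: 6 2 2 6 2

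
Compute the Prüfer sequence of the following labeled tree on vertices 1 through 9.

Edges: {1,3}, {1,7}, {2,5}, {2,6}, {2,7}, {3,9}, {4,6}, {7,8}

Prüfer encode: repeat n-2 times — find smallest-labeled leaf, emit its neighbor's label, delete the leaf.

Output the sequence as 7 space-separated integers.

Step 1: leaves = {4,5,8,9}. Remove smallest leaf 4, emit neighbor 6.
Step 2: leaves = {5,6,8,9}. Remove smallest leaf 5, emit neighbor 2.
Step 3: leaves = {6,8,9}. Remove smallest leaf 6, emit neighbor 2.
Step 4: leaves = {2,8,9}. Remove smallest leaf 2, emit neighbor 7.
Step 5: leaves = {8,9}. Remove smallest leaf 8, emit neighbor 7.
Step 6: leaves = {7,9}. Remove smallest leaf 7, emit neighbor 1.
Step 7: leaves = {1,9}. Remove smallest leaf 1, emit neighbor 3.
Done: 2 vertices remain (3, 9). Sequence = [6 2 2 7 7 1 3]

Answer: 6 2 2 7 7 1 3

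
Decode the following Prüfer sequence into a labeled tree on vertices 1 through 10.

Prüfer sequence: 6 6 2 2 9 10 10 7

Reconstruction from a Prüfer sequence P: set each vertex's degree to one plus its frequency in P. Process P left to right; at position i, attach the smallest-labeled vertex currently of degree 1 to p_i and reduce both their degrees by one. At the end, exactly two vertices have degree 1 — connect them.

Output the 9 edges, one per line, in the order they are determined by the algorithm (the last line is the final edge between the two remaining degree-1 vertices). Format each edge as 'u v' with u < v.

Answer: 1 6
3 6
2 4
2 5
2 9
6 10
8 10
7 9
7 10

Derivation:
Initial degrees: {1:1, 2:3, 3:1, 4:1, 5:1, 6:3, 7:2, 8:1, 9:2, 10:3}
Step 1: smallest deg-1 vertex = 1, p_1 = 6. Add edge {1,6}. Now deg[1]=0, deg[6]=2.
Step 2: smallest deg-1 vertex = 3, p_2 = 6. Add edge {3,6}. Now deg[3]=0, deg[6]=1.
Step 3: smallest deg-1 vertex = 4, p_3 = 2. Add edge {2,4}. Now deg[4]=0, deg[2]=2.
Step 4: smallest deg-1 vertex = 5, p_4 = 2. Add edge {2,5}. Now deg[5]=0, deg[2]=1.
Step 5: smallest deg-1 vertex = 2, p_5 = 9. Add edge {2,9}. Now deg[2]=0, deg[9]=1.
Step 6: smallest deg-1 vertex = 6, p_6 = 10. Add edge {6,10}. Now deg[6]=0, deg[10]=2.
Step 7: smallest deg-1 vertex = 8, p_7 = 10. Add edge {8,10}. Now deg[8]=0, deg[10]=1.
Step 8: smallest deg-1 vertex = 9, p_8 = 7. Add edge {7,9}. Now deg[9]=0, deg[7]=1.
Final: two remaining deg-1 vertices are 7, 10. Add edge {7,10}.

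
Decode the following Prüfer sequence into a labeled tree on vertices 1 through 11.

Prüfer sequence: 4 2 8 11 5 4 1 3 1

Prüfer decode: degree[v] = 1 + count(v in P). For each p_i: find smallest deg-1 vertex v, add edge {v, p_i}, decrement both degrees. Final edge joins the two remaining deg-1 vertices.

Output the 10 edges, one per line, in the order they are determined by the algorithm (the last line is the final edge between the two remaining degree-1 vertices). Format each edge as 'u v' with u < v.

Initial degrees: {1:3, 2:2, 3:2, 4:3, 5:2, 6:1, 7:1, 8:2, 9:1, 10:1, 11:2}
Step 1: smallest deg-1 vertex = 6, p_1 = 4. Add edge {4,6}. Now deg[6]=0, deg[4]=2.
Step 2: smallest deg-1 vertex = 7, p_2 = 2. Add edge {2,7}. Now deg[7]=0, deg[2]=1.
Step 3: smallest deg-1 vertex = 2, p_3 = 8. Add edge {2,8}. Now deg[2]=0, deg[8]=1.
Step 4: smallest deg-1 vertex = 8, p_4 = 11. Add edge {8,11}. Now deg[8]=0, deg[11]=1.
Step 5: smallest deg-1 vertex = 9, p_5 = 5. Add edge {5,9}. Now deg[9]=0, deg[5]=1.
Step 6: smallest deg-1 vertex = 5, p_6 = 4. Add edge {4,5}. Now deg[5]=0, deg[4]=1.
Step 7: smallest deg-1 vertex = 4, p_7 = 1. Add edge {1,4}. Now deg[4]=0, deg[1]=2.
Step 8: smallest deg-1 vertex = 10, p_8 = 3. Add edge {3,10}. Now deg[10]=0, deg[3]=1.
Step 9: smallest deg-1 vertex = 3, p_9 = 1. Add edge {1,3}. Now deg[3]=0, deg[1]=1.
Final: two remaining deg-1 vertices are 1, 11. Add edge {1,11}.

Answer: 4 6
2 7
2 8
8 11
5 9
4 5
1 4
3 10
1 3
1 11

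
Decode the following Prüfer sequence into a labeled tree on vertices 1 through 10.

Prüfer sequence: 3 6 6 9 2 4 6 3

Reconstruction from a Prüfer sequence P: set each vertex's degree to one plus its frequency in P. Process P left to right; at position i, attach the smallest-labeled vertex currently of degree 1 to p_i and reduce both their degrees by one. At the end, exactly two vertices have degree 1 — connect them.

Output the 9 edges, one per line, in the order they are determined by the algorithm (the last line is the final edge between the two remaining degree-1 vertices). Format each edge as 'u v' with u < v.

Answer: 1 3
5 6
6 7
8 9
2 9
2 4
4 6
3 6
3 10

Derivation:
Initial degrees: {1:1, 2:2, 3:3, 4:2, 5:1, 6:4, 7:1, 8:1, 9:2, 10:1}
Step 1: smallest deg-1 vertex = 1, p_1 = 3. Add edge {1,3}. Now deg[1]=0, deg[3]=2.
Step 2: smallest deg-1 vertex = 5, p_2 = 6. Add edge {5,6}. Now deg[5]=0, deg[6]=3.
Step 3: smallest deg-1 vertex = 7, p_3 = 6. Add edge {6,7}. Now deg[7]=0, deg[6]=2.
Step 4: smallest deg-1 vertex = 8, p_4 = 9. Add edge {8,9}. Now deg[8]=0, deg[9]=1.
Step 5: smallest deg-1 vertex = 9, p_5 = 2. Add edge {2,9}. Now deg[9]=0, deg[2]=1.
Step 6: smallest deg-1 vertex = 2, p_6 = 4. Add edge {2,4}. Now deg[2]=0, deg[4]=1.
Step 7: smallest deg-1 vertex = 4, p_7 = 6. Add edge {4,6}. Now deg[4]=0, deg[6]=1.
Step 8: smallest deg-1 vertex = 6, p_8 = 3. Add edge {3,6}. Now deg[6]=0, deg[3]=1.
Final: two remaining deg-1 vertices are 3, 10. Add edge {3,10}.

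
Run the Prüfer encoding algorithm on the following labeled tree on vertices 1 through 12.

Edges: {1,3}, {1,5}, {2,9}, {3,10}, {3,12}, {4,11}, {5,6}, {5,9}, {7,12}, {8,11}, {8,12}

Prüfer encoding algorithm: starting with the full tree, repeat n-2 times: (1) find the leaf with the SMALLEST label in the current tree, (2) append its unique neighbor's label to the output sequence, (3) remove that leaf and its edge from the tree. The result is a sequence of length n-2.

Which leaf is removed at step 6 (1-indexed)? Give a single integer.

Step 1: current leaves = {2,4,6,7,10}. Remove leaf 2 (neighbor: 9).
Step 2: current leaves = {4,6,7,9,10}. Remove leaf 4 (neighbor: 11).
Step 3: current leaves = {6,7,9,10,11}. Remove leaf 6 (neighbor: 5).
Step 4: current leaves = {7,9,10,11}. Remove leaf 7 (neighbor: 12).
Step 5: current leaves = {9,10,11}. Remove leaf 9 (neighbor: 5).
Step 6: current leaves = {5,10,11}. Remove leaf 5 (neighbor: 1).

Answer: 5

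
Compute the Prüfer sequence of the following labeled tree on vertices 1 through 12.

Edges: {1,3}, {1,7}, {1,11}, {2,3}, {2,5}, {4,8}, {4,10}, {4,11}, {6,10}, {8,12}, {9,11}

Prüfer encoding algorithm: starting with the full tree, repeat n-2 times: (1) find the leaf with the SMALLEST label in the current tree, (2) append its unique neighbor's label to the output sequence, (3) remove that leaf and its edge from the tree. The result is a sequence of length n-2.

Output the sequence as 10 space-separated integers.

Answer: 2 3 1 10 1 11 11 4 4 8

Derivation:
Step 1: leaves = {5,6,7,9,12}. Remove smallest leaf 5, emit neighbor 2.
Step 2: leaves = {2,6,7,9,12}. Remove smallest leaf 2, emit neighbor 3.
Step 3: leaves = {3,6,7,9,12}. Remove smallest leaf 3, emit neighbor 1.
Step 4: leaves = {6,7,9,12}. Remove smallest leaf 6, emit neighbor 10.
Step 5: leaves = {7,9,10,12}. Remove smallest leaf 7, emit neighbor 1.
Step 6: leaves = {1,9,10,12}. Remove smallest leaf 1, emit neighbor 11.
Step 7: leaves = {9,10,12}. Remove smallest leaf 9, emit neighbor 11.
Step 8: leaves = {10,11,12}. Remove smallest leaf 10, emit neighbor 4.
Step 9: leaves = {11,12}. Remove smallest leaf 11, emit neighbor 4.
Step 10: leaves = {4,12}. Remove smallest leaf 4, emit neighbor 8.
Done: 2 vertices remain (8, 12). Sequence = [2 3 1 10 1 11 11 4 4 8]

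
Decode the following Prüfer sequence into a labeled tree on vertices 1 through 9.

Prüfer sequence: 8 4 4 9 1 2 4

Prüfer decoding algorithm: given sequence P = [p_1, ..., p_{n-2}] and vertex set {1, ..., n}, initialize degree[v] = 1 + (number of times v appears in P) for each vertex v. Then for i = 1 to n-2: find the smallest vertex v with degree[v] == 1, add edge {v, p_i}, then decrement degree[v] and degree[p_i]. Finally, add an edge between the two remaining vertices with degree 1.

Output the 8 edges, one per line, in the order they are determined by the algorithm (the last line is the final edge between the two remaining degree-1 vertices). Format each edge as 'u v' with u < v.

Initial degrees: {1:2, 2:2, 3:1, 4:4, 5:1, 6:1, 7:1, 8:2, 9:2}
Step 1: smallest deg-1 vertex = 3, p_1 = 8. Add edge {3,8}. Now deg[3]=0, deg[8]=1.
Step 2: smallest deg-1 vertex = 5, p_2 = 4. Add edge {4,5}. Now deg[5]=0, deg[4]=3.
Step 3: smallest deg-1 vertex = 6, p_3 = 4. Add edge {4,6}. Now deg[6]=0, deg[4]=2.
Step 4: smallest deg-1 vertex = 7, p_4 = 9. Add edge {7,9}. Now deg[7]=0, deg[9]=1.
Step 5: smallest deg-1 vertex = 8, p_5 = 1. Add edge {1,8}. Now deg[8]=0, deg[1]=1.
Step 6: smallest deg-1 vertex = 1, p_6 = 2. Add edge {1,2}. Now deg[1]=0, deg[2]=1.
Step 7: smallest deg-1 vertex = 2, p_7 = 4. Add edge {2,4}. Now deg[2]=0, deg[4]=1.
Final: two remaining deg-1 vertices are 4, 9. Add edge {4,9}.

Answer: 3 8
4 5
4 6
7 9
1 8
1 2
2 4
4 9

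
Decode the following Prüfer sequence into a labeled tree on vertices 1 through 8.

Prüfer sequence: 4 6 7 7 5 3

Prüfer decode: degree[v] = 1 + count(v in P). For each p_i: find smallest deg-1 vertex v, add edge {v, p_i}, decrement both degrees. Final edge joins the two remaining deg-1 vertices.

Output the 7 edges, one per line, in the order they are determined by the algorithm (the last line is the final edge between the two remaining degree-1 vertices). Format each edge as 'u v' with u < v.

Answer: 1 4
2 6
4 7
6 7
5 7
3 5
3 8

Derivation:
Initial degrees: {1:1, 2:1, 3:2, 4:2, 5:2, 6:2, 7:3, 8:1}
Step 1: smallest deg-1 vertex = 1, p_1 = 4. Add edge {1,4}. Now deg[1]=0, deg[4]=1.
Step 2: smallest deg-1 vertex = 2, p_2 = 6. Add edge {2,6}. Now deg[2]=0, deg[6]=1.
Step 3: smallest deg-1 vertex = 4, p_3 = 7. Add edge {4,7}. Now deg[4]=0, deg[7]=2.
Step 4: smallest deg-1 vertex = 6, p_4 = 7. Add edge {6,7}. Now deg[6]=0, deg[7]=1.
Step 5: smallest deg-1 vertex = 7, p_5 = 5. Add edge {5,7}. Now deg[7]=0, deg[5]=1.
Step 6: smallest deg-1 vertex = 5, p_6 = 3. Add edge {3,5}. Now deg[5]=0, deg[3]=1.
Final: two remaining deg-1 vertices are 3, 8. Add edge {3,8}.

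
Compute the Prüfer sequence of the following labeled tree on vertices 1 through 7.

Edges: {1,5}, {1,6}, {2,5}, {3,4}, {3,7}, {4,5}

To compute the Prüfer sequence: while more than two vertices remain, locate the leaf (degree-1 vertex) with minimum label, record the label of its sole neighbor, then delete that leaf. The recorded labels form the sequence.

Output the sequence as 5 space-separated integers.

Answer: 5 1 5 4 3

Derivation:
Step 1: leaves = {2,6,7}. Remove smallest leaf 2, emit neighbor 5.
Step 2: leaves = {6,7}. Remove smallest leaf 6, emit neighbor 1.
Step 3: leaves = {1,7}. Remove smallest leaf 1, emit neighbor 5.
Step 4: leaves = {5,7}. Remove smallest leaf 5, emit neighbor 4.
Step 5: leaves = {4,7}. Remove smallest leaf 4, emit neighbor 3.
Done: 2 vertices remain (3, 7). Sequence = [5 1 5 4 3]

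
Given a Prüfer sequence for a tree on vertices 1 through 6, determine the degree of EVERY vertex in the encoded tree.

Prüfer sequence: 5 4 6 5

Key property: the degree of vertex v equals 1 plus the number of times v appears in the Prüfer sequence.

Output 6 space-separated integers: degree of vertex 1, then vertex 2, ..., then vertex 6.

Answer: 1 1 1 2 3 2

Derivation:
p_1 = 5: count[5] becomes 1
p_2 = 4: count[4] becomes 1
p_3 = 6: count[6] becomes 1
p_4 = 5: count[5] becomes 2
Degrees (1 + count): deg[1]=1+0=1, deg[2]=1+0=1, deg[3]=1+0=1, deg[4]=1+1=2, deg[5]=1+2=3, deg[6]=1+1=2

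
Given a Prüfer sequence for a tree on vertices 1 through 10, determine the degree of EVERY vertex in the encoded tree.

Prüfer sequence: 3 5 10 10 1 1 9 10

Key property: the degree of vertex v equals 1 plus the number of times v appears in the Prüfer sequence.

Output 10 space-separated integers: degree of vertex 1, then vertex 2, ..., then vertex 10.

Answer: 3 1 2 1 2 1 1 1 2 4

Derivation:
p_1 = 3: count[3] becomes 1
p_2 = 5: count[5] becomes 1
p_3 = 10: count[10] becomes 1
p_4 = 10: count[10] becomes 2
p_5 = 1: count[1] becomes 1
p_6 = 1: count[1] becomes 2
p_7 = 9: count[9] becomes 1
p_8 = 10: count[10] becomes 3
Degrees (1 + count): deg[1]=1+2=3, deg[2]=1+0=1, deg[3]=1+1=2, deg[4]=1+0=1, deg[5]=1+1=2, deg[6]=1+0=1, deg[7]=1+0=1, deg[8]=1+0=1, deg[9]=1+1=2, deg[10]=1+3=4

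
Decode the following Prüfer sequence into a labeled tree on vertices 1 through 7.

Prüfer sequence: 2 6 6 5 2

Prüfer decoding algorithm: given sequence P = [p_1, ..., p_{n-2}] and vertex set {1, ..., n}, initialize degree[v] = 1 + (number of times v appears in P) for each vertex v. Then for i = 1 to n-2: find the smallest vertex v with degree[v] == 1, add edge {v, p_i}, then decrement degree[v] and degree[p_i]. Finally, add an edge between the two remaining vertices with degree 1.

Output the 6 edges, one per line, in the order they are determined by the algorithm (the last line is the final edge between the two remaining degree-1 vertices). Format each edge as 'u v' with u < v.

Answer: 1 2
3 6
4 6
5 6
2 5
2 7

Derivation:
Initial degrees: {1:1, 2:3, 3:1, 4:1, 5:2, 6:3, 7:1}
Step 1: smallest deg-1 vertex = 1, p_1 = 2. Add edge {1,2}. Now deg[1]=0, deg[2]=2.
Step 2: smallest deg-1 vertex = 3, p_2 = 6. Add edge {3,6}. Now deg[3]=0, deg[6]=2.
Step 3: smallest deg-1 vertex = 4, p_3 = 6. Add edge {4,6}. Now deg[4]=0, deg[6]=1.
Step 4: smallest deg-1 vertex = 6, p_4 = 5. Add edge {5,6}. Now deg[6]=0, deg[5]=1.
Step 5: smallest deg-1 vertex = 5, p_5 = 2. Add edge {2,5}. Now deg[5]=0, deg[2]=1.
Final: two remaining deg-1 vertices are 2, 7. Add edge {2,7}.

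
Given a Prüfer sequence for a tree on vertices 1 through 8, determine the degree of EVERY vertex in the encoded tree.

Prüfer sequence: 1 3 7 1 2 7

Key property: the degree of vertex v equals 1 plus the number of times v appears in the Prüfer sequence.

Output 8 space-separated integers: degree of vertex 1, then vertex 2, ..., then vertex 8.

Answer: 3 2 2 1 1 1 3 1

Derivation:
p_1 = 1: count[1] becomes 1
p_2 = 3: count[3] becomes 1
p_3 = 7: count[7] becomes 1
p_4 = 1: count[1] becomes 2
p_5 = 2: count[2] becomes 1
p_6 = 7: count[7] becomes 2
Degrees (1 + count): deg[1]=1+2=3, deg[2]=1+1=2, deg[3]=1+1=2, deg[4]=1+0=1, deg[5]=1+0=1, deg[6]=1+0=1, deg[7]=1+2=3, deg[8]=1+0=1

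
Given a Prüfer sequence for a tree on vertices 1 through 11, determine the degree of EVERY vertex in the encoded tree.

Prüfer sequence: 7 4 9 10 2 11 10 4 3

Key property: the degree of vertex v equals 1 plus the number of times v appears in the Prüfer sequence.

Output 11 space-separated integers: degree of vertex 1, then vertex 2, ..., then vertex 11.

p_1 = 7: count[7] becomes 1
p_2 = 4: count[4] becomes 1
p_3 = 9: count[9] becomes 1
p_4 = 10: count[10] becomes 1
p_5 = 2: count[2] becomes 1
p_6 = 11: count[11] becomes 1
p_7 = 10: count[10] becomes 2
p_8 = 4: count[4] becomes 2
p_9 = 3: count[3] becomes 1
Degrees (1 + count): deg[1]=1+0=1, deg[2]=1+1=2, deg[3]=1+1=2, deg[4]=1+2=3, deg[5]=1+0=1, deg[6]=1+0=1, deg[7]=1+1=2, deg[8]=1+0=1, deg[9]=1+1=2, deg[10]=1+2=3, deg[11]=1+1=2

Answer: 1 2 2 3 1 1 2 1 2 3 2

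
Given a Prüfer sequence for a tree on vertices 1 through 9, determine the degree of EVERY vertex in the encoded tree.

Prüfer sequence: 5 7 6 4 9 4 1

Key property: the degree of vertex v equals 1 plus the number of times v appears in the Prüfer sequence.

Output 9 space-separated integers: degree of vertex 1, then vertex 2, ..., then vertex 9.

p_1 = 5: count[5] becomes 1
p_2 = 7: count[7] becomes 1
p_3 = 6: count[6] becomes 1
p_4 = 4: count[4] becomes 1
p_5 = 9: count[9] becomes 1
p_6 = 4: count[4] becomes 2
p_7 = 1: count[1] becomes 1
Degrees (1 + count): deg[1]=1+1=2, deg[2]=1+0=1, deg[3]=1+0=1, deg[4]=1+2=3, deg[5]=1+1=2, deg[6]=1+1=2, deg[7]=1+1=2, deg[8]=1+0=1, deg[9]=1+1=2

Answer: 2 1 1 3 2 2 2 1 2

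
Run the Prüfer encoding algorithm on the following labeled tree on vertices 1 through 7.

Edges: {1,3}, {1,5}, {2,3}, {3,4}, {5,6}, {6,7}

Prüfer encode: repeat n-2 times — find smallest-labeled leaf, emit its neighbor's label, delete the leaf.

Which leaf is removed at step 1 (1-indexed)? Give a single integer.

Step 1: current leaves = {2,4,7}. Remove leaf 2 (neighbor: 3).

Answer: 2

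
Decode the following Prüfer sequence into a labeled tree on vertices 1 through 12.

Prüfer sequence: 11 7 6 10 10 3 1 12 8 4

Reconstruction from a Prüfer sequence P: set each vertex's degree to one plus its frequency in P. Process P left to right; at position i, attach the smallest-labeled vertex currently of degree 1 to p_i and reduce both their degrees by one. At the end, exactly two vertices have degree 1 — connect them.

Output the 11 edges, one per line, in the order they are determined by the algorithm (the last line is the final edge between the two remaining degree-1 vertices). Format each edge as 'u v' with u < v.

Initial degrees: {1:2, 2:1, 3:2, 4:2, 5:1, 6:2, 7:2, 8:2, 9:1, 10:3, 11:2, 12:2}
Step 1: smallest deg-1 vertex = 2, p_1 = 11. Add edge {2,11}. Now deg[2]=0, deg[11]=1.
Step 2: smallest deg-1 vertex = 5, p_2 = 7. Add edge {5,7}. Now deg[5]=0, deg[7]=1.
Step 3: smallest deg-1 vertex = 7, p_3 = 6. Add edge {6,7}. Now deg[7]=0, deg[6]=1.
Step 4: smallest deg-1 vertex = 6, p_4 = 10. Add edge {6,10}. Now deg[6]=0, deg[10]=2.
Step 5: smallest deg-1 vertex = 9, p_5 = 10. Add edge {9,10}. Now deg[9]=0, deg[10]=1.
Step 6: smallest deg-1 vertex = 10, p_6 = 3. Add edge {3,10}. Now deg[10]=0, deg[3]=1.
Step 7: smallest deg-1 vertex = 3, p_7 = 1. Add edge {1,3}. Now deg[3]=0, deg[1]=1.
Step 8: smallest deg-1 vertex = 1, p_8 = 12. Add edge {1,12}. Now deg[1]=0, deg[12]=1.
Step 9: smallest deg-1 vertex = 11, p_9 = 8. Add edge {8,11}. Now deg[11]=0, deg[8]=1.
Step 10: smallest deg-1 vertex = 8, p_10 = 4. Add edge {4,8}. Now deg[8]=0, deg[4]=1.
Final: two remaining deg-1 vertices are 4, 12. Add edge {4,12}.

Answer: 2 11
5 7
6 7
6 10
9 10
3 10
1 3
1 12
8 11
4 8
4 12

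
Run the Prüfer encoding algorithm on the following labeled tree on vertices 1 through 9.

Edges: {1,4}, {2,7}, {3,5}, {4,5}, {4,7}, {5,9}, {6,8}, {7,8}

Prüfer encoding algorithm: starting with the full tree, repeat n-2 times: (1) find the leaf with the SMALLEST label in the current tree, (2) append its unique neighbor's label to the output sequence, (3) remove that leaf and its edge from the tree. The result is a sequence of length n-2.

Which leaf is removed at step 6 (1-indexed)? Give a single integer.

Step 1: current leaves = {1,2,3,6,9}. Remove leaf 1 (neighbor: 4).
Step 2: current leaves = {2,3,6,9}. Remove leaf 2 (neighbor: 7).
Step 3: current leaves = {3,6,9}. Remove leaf 3 (neighbor: 5).
Step 4: current leaves = {6,9}. Remove leaf 6 (neighbor: 8).
Step 5: current leaves = {8,9}. Remove leaf 8 (neighbor: 7).
Step 6: current leaves = {7,9}. Remove leaf 7 (neighbor: 4).

Answer: 7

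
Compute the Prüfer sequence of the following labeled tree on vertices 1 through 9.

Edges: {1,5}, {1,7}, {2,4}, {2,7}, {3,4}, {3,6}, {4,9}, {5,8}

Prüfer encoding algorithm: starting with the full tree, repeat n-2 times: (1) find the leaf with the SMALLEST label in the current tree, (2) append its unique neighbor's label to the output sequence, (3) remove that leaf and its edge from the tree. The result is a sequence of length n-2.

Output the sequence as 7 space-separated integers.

Answer: 3 4 5 1 7 2 4

Derivation:
Step 1: leaves = {6,8,9}. Remove smallest leaf 6, emit neighbor 3.
Step 2: leaves = {3,8,9}. Remove smallest leaf 3, emit neighbor 4.
Step 3: leaves = {8,9}. Remove smallest leaf 8, emit neighbor 5.
Step 4: leaves = {5,9}. Remove smallest leaf 5, emit neighbor 1.
Step 5: leaves = {1,9}. Remove smallest leaf 1, emit neighbor 7.
Step 6: leaves = {7,9}. Remove smallest leaf 7, emit neighbor 2.
Step 7: leaves = {2,9}. Remove smallest leaf 2, emit neighbor 4.
Done: 2 vertices remain (4, 9). Sequence = [3 4 5 1 7 2 4]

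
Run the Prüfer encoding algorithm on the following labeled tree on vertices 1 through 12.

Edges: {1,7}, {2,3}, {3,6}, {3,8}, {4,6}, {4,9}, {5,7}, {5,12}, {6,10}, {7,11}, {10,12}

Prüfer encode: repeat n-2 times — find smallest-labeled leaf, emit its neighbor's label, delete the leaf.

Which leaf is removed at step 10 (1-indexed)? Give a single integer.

Step 1: current leaves = {1,2,8,9,11}. Remove leaf 1 (neighbor: 7).
Step 2: current leaves = {2,8,9,11}. Remove leaf 2 (neighbor: 3).
Step 3: current leaves = {8,9,11}. Remove leaf 8 (neighbor: 3).
Step 4: current leaves = {3,9,11}. Remove leaf 3 (neighbor: 6).
Step 5: current leaves = {9,11}. Remove leaf 9 (neighbor: 4).
Step 6: current leaves = {4,11}. Remove leaf 4 (neighbor: 6).
Step 7: current leaves = {6,11}. Remove leaf 6 (neighbor: 10).
Step 8: current leaves = {10,11}. Remove leaf 10 (neighbor: 12).
Step 9: current leaves = {11,12}. Remove leaf 11 (neighbor: 7).
Step 10: current leaves = {7,12}. Remove leaf 7 (neighbor: 5).

Answer: 7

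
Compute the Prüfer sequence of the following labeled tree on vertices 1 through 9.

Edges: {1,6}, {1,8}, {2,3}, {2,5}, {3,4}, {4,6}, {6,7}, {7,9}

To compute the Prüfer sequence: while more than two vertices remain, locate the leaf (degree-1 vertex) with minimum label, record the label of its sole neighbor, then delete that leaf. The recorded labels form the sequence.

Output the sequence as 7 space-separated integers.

Step 1: leaves = {5,8,9}. Remove smallest leaf 5, emit neighbor 2.
Step 2: leaves = {2,8,9}. Remove smallest leaf 2, emit neighbor 3.
Step 3: leaves = {3,8,9}. Remove smallest leaf 3, emit neighbor 4.
Step 4: leaves = {4,8,9}. Remove smallest leaf 4, emit neighbor 6.
Step 5: leaves = {8,9}. Remove smallest leaf 8, emit neighbor 1.
Step 6: leaves = {1,9}. Remove smallest leaf 1, emit neighbor 6.
Step 7: leaves = {6,9}. Remove smallest leaf 6, emit neighbor 7.
Done: 2 vertices remain (7, 9). Sequence = [2 3 4 6 1 6 7]

Answer: 2 3 4 6 1 6 7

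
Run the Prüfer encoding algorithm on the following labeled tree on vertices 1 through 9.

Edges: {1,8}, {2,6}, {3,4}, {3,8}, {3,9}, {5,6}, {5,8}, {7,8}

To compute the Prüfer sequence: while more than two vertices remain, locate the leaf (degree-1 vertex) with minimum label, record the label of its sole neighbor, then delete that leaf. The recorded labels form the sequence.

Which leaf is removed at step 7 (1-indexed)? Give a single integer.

Step 1: current leaves = {1,2,4,7,9}. Remove leaf 1 (neighbor: 8).
Step 2: current leaves = {2,4,7,9}. Remove leaf 2 (neighbor: 6).
Step 3: current leaves = {4,6,7,9}. Remove leaf 4 (neighbor: 3).
Step 4: current leaves = {6,7,9}. Remove leaf 6 (neighbor: 5).
Step 5: current leaves = {5,7,9}. Remove leaf 5 (neighbor: 8).
Step 6: current leaves = {7,9}. Remove leaf 7 (neighbor: 8).
Step 7: current leaves = {8,9}. Remove leaf 8 (neighbor: 3).

Answer: 8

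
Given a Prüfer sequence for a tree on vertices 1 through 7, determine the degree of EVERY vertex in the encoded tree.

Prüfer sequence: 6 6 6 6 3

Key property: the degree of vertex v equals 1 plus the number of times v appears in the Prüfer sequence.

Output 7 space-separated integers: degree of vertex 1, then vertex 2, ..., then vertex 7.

Answer: 1 1 2 1 1 5 1

Derivation:
p_1 = 6: count[6] becomes 1
p_2 = 6: count[6] becomes 2
p_3 = 6: count[6] becomes 3
p_4 = 6: count[6] becomes 4
p_5 = 3: count[3] becomes 1
Degrees (1 + count): deg[1]=1+0=1, deg[2]=1+0=1, deg[3]=1+1=2, deg[4]=1+0=1, deg[5]=1+0=1, deg[6]=1+4=5, deg[7]=1+0=1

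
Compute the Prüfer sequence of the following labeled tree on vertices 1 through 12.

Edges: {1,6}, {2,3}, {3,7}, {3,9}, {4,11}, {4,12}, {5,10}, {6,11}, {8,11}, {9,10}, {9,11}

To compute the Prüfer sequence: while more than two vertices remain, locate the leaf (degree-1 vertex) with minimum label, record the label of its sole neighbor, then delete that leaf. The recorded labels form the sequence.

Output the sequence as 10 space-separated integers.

Answer: 6 3 10 11 3 9 11 9 11 4

Derivation:
Step 1: leaves = {1,2,5,7,8,12}. Remove smallest leaf 1, emit neighbor 6.
Step 2: leaves = {2,5,6,7,8,12}. Remove smallest leaf 2, emit neighbor 3.
Step 3: leaves = {5,6,7,8,12}. Remove smallest leaf 5, emit neighbor 10.
Step 4: leaves = {6,7,8,10,12}. Remove smallest leaf 6, emit neighbor 11.
Step 5: leaves = {7,8,10,12}. Remove smallest leaf 7, emit neighbor 3.
Step 6: leaves = {3,8,10,12}. Remove smallest leaf 3, emit neighbor 9.
Step 7: leaves = {8,10,12}. Remove smallest leaf 8, emit neighbor 11.
Step 8: leaves = {10,12}. Remove smallest leaf 10, emit neighbor 9.
Step 9: leaves = {9,12}. Remove smallest leaf 9, emit neighbor 11.
Step 10: leaves = {11,12}. Remove smallest leaf 11, emit neighbor 4.
Done: 2 vertices remain (4, 12). Sequence = [6 3 10 11 3 9 11 9 11 4]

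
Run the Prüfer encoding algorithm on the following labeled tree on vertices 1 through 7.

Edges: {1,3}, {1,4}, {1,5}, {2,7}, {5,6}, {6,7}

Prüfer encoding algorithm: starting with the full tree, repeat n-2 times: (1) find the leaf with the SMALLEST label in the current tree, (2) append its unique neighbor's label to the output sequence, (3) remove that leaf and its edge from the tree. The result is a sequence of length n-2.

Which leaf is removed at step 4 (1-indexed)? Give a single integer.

Answer: 1

Derivation:
Step 1: current leaves = {2,3,4}. Remove leaf 2 (neighbor: 7).
Step 2: current leaves = {3,4,7}. Remove leaf 3 (neighbor: 1).
Step 3: current leaves = {4,7}. Remove leaf 4 (neighbor: 1).
Step 4: current leaves = {1,7}. Remove leaf 1 (neighbor: 5).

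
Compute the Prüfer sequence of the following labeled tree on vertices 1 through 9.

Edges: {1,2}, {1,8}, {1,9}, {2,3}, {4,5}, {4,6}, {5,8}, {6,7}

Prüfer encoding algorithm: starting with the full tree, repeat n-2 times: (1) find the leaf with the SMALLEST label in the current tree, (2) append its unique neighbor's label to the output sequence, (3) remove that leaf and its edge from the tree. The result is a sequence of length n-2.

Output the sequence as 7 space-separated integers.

Step 1: leaves = {3,7,9}. Remove smallest leaf 3, emit neighbor 2.
Step 2: leaves = {2,7,9}. Remove smallest leaf 2, emit neighbor 1.
Step 3: leaves = {7,9}. Remove smallest leaf 7, emit neighbor 6.
Step 4: leaves = {6,9}. Remove smallest leaf 6, emit neighbor 4.
Step 5: leaves = {4,9}. Remove smallest leaf 4, emit neighbor 5.
Step 6: leaves = {5,9}. Remove smallest leaf 5, emit neighbor 8.
Step 7: leaves = {8,9}. Remove smallest leaf 8, emit neighbor 1.
Done: 2 vertices remain (1, 9). Sequence = [2 1 6 4 5 8 1]

Answer: 2 1 6 4 5 8 1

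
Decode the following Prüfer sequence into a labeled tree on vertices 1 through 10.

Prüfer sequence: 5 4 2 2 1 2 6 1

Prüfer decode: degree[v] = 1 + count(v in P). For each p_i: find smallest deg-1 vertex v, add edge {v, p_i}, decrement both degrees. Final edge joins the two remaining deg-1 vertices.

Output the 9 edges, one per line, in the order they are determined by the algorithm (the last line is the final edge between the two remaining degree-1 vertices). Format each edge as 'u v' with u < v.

Answer: 3 5
4 5
2 4
2 7
1 8
2 9
2 6
1 6
1 10

Derivation:
Initial degrees: {1:3, 2:4, 3:1, 4:2, 5:2, 6:2, 7:1, 8:1, 9:1, 10:1}
Step 1: smallest deg-1 vertex = 3, p_1 = 5. Add edge {3,5}. Now deg[3]=0, deg[5]=1.
Step 2: smallest deg-1 vertex = 5, p_2 = 4. Add edge {4,5}. Now deg[5]=0, deg[4]=1.
Step 3: smallest deg-1 vertex = 4, p_3 = 2. Add edge {2,4}. Now deg[4]=0, deg[2]=3.
Step 4: smallest deg-1 vertex = 7, p_4 = 2. Add edge {2,7}. Now deg[7]=0, deg[2]=2.
Step 5: smallest deg-1 vertex = 8, p_5 = 1. Add edge {1,8}. Now deg[8]=0, deg[1]=2.
Step 6: smallest deg-1 vertex = 9, p_6 = 2. Add edge {2,9}. Now deg[9]=0, deg[2]=1.
Step 7: smallest deg-1 vertex = 2, p_7 = 6. Add edge {2,6}. Now deg[2]=0, deg[6]=1.
Step 8: smallest deg-1 vertex = 6, p_8 = 1. Add edge {1,6}. Now deg[6]=0, deg[1]=1.
Final: two remaining deg-1 vertices are 1, 10. Add edge {1,10}.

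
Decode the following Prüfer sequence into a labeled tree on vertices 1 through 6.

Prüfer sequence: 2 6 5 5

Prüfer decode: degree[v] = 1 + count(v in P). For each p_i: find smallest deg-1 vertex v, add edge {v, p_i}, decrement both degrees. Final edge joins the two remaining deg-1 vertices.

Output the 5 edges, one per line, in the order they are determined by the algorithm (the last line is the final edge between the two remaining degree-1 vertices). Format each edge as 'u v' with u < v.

Answer: 1 2
2 6
3 5
4 5
5 6

Derivation:
Initial degrees: {1:1, 2:2, 3:1, 4:1, 5:3, 6:2}
Step 1: smallest deg-1 vertex = 1, p_1 = 2. Add edge {1,2}. Now deg[1]=0, deg[2]=1.
Step 2: smallest deg-1 vertex = 2, p_2 = 6. Add edge {2,6}. Now deg[2]=0, deg[6]=1.
Step 3: smallest deg-1 vertex = 3, p_3 = 5. Add edge {3,5}. Now deg[3]=0, deg[5]=2.
Step 4: smallest deg-1 vertex = 4, p_4 = 5. Add edge {4,5}. Now deg[4]=0, deg[5]=1.
Final: two remaining deg-1 vertices are 5, 6. Add edge {5,6}.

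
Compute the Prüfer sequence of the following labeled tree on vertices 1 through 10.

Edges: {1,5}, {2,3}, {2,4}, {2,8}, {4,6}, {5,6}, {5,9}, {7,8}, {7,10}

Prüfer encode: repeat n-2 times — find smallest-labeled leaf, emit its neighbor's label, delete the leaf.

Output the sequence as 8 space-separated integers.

Step 1: leaves = {1,3,9,10}. Remove smallest leaf 1, emit neighbor 5.
Step 2: leaves = {3,9,10}. Remove smallest leaf 3, emit neighbor 2.
Step 3: leaves = {9,10}. Remove smallest leaf 9, emit neighbor 5.
Step 4: leaves = {5,10}. Remove smallest leaf 5, emit neighbor 6.
Step 5: leaves = {6,10}. Remove smallest leaf 6, emit neighbor 4.
Step 6: leaves = {4,10}. Remove smallest leaf 4, emit neighbor 2.
Step 7: leaves = {2,10}. Remove smallest leaf 2, emit neighbor 8.
Step 8: leaves = {8,10}. Remove smallest leaf 8, emit neighbor 7.
Done: 2 vertices remain (7, 10). Sequence = [5 2 5 6 4 2 8 7]

Answer: 5 2 5 6 4 2 8 7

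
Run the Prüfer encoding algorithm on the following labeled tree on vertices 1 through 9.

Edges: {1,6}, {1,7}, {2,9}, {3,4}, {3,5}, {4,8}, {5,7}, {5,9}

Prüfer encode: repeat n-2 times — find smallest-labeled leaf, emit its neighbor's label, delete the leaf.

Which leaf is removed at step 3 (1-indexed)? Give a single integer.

Answer: 1

Derivation:
Step 1: current leaves = {2,6,8}. Remove leaf 2 (neighbor: 9).
Step 2: current leaves = {6,8,9}. Remove leaf 6 (neighbor: 1).
Step 3: current leaves = {1,8,9}. Remove leaf 1 (neighbor: 7).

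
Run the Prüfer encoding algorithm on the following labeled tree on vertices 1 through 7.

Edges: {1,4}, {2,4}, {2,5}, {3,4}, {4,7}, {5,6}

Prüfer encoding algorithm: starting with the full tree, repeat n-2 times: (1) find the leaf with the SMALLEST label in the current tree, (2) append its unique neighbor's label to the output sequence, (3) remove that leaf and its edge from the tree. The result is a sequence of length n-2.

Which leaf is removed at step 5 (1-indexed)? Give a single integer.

Step 1: current leaves = {1,3,6,7}. Remove leaf 1 (neighbor: 4).
Step 2: current leaves = {3,6,7}. Remove leaf 3 (neighbor: 4).
Step 3: current leaves = {6,7}. Remove leaf 6 (neighbor: 5).
Step 4: current leaves = {5,7}. Remove leaf 5 (neighbor: 2).
Step 5: current leaves = {2,7}. Remove leaf 2 (neighbor: 4).

Answer: 2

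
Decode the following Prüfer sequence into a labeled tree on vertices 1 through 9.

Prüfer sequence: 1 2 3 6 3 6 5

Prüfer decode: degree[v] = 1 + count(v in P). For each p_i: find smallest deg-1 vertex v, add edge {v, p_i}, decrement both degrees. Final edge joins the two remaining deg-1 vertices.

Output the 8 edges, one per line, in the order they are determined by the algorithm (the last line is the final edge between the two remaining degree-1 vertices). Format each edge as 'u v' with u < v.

Answer: 1 4
1 2
2 3
6 7
3 8
3 6
5 6
5 9

Derivation:
Initial degrees: {1:2, 2:2, 3:3, 4:1, 5:2, 6:3, 7:1, 8:1, 9:1}
Step 1: smallest deg-1 vertex = 4, p_1 = 1. Add edge {1,4}. Now deg[4]=0, deg[1]=1.
Step 2: smallest deg-1 vertex = 1, p_2 = 2. Add edge {1,2}. Now deg[1]=0, deg[2]=1.
Step 3: smallest deg-1 vertex = 2, p_3 = 3. Add edge {2,3}. Now deg[2]=0, deg[3]=2.
Step 4: smallest deg-1 vertex = 7, p_4 = 6. Add edge {6,7}. Now deg[7]=0, deg[6]=2.
Step 5: smallest deg-1 vertex = 8, p_5 = 3. Add edge {3,8}. Now deg[8]=0, deg[3]=1.
Step 6: smallest deg-1 vertex = 3, p_6 = 6. Add edge {3,6}. Now deg[3]=0, deg[6]=1.
Step 7: smallest deg-1 vertex = 6, p_7 = 5. Add edge {5,6}. Now deg[6]=0, deg[5]=1.
Final: two remaining deg-1 vertices are 5, 9. Add edge {5,9}.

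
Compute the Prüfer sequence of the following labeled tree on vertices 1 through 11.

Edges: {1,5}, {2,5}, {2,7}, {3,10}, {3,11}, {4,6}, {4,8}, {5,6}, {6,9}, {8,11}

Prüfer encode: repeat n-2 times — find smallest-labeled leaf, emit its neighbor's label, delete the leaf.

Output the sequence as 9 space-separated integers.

Step 1: leaves = {1,7,9,10}. Remove smallest leaf 1, emit neighbor 5.
Step 2: leaves = {7,9,10}. Remove smallest leaf 7, emit neighbor 2.
Step 3: leaves = {2,9,10}. Remove smallest leaf 2, emit neighbor 5.
Step 4: leaves = {5,9,10}. Remove smallest leaf 5, emit neighbor 6.
Step 5: leaves = {9,10}. Remove smallest leaf 9, emit neighbor 6.
Step 6: leaves = {6,10}. Remove smallest leaf 6, emit neighbor 4.
Step 7: leaves = {4,10}. Remove smallest leaf 4, emit neighbor 8.
Step 8: leaves = {8,10}. Remove smallest leaf 8, emit neighbor 11.
Step 9: leaves = {10,11}. Remove smallest leaf 10, emit neighbor 3.
Done: 2 vertices remain (3, 11). Sequence = [5 2 5 6 6 4 8 11 3]

Answer: 5 2 5 6 6 4 8 11 3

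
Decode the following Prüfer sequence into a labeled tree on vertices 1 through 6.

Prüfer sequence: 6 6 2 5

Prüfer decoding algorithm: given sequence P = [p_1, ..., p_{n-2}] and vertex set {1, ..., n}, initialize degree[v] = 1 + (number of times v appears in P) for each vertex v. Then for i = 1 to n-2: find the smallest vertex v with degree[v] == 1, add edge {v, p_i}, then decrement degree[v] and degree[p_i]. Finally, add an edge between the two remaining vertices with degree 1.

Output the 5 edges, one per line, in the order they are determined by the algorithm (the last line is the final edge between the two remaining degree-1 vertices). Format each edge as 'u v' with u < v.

Answer: 1 6
3 6
2 4
2 5
5 6

Derivation:
Initial degrees: {1:1, 2:2, 3:1, 4:1, 5:2, 6:3}
Step 1: smallest deg-1 vertex = 1, p_1 = 6. Add edge {1,6}. Now deg[1]=0, deg[6]=2.
Step 2: smallest deg-1 vertex = 3, p_2 = 6. Add edge {3,6}. Now deg[3]=0, deg[6]=1.
Step 3: smallest deg-1 vertex = 4, p_3 = 2. Add edge {2,4}. Now deg[4]=0, deg[2]=1.
Step 4: smallest deg-1 vertex = 2, p_4 = 5. Add edge {2,5}. Now deg[2]=0, deg[5]=1.
Final: two remaining deg-1 vertices are 5, 6. Add edge {5,6}.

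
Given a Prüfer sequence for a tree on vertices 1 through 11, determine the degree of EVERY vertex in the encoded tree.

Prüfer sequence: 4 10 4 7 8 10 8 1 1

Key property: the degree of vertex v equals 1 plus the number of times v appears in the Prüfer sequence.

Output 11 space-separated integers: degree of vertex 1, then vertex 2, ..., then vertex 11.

Answer: 3 1 1 3 1 1 2 3 1 3 1

Derivation:
p_1 = 4: count[4] becomes 1
p_2 = 10: count[10] becomes 1
p_3 = 4: count[4] becomes 2
p_4 = 7: count[7] becomes 1
p_5 = 8: count[8] becomes 1
p_6 = 10: count[10] becomes 2
p_7 = 8: count[8] becomes 2
p_8 = 1: count[1] becomes 1
p_9 = 1: count[1] becomes 2
Degrees (1 + count): deg[1]=1+2=3, deg[2]=1+0=1, deg[3]=1+0=1, deg[4]=1+2=3, deg[5]=1+0=1, deg[6]=1+0=1, deg[7]=1+1=2, deg[8]=1+2=3, deg[9]=1+0=1, deg[10]=1+2=3, deg[11]=1+0=1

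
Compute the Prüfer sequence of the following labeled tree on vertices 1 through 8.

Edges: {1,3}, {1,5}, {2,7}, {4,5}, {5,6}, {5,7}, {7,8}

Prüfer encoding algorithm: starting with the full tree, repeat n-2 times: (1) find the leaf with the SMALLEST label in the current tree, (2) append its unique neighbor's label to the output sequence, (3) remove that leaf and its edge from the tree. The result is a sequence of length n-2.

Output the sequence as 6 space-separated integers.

Answer: 7 1 5 5 5 7

Derivation:
Step 1: leaves = {2,3,4,6,8}. Remove smallest leaf 2, emit neighbor 7.
Step 2: leaves = {3,4,6,8}. Remove smallest leaf 3, emit neighbor 1.
Step 3: leaves = {1,4,6,8}. Remove smallest leaf 1, emit neighbor 5.
Step 4: leaves = {4,6,8}. Remove smallest leaf 4, emit neighbor 5.
Step 5: leaves = {6,8}. Remove smallest leaf 6, emit neighbor 5.
Step 6: leaves = {5,8}. Remove smallest leaf 5, emit neighbor 7.
Done: 2 vertices remain (7, 8). Sequence = [7 1 5 5 5 7]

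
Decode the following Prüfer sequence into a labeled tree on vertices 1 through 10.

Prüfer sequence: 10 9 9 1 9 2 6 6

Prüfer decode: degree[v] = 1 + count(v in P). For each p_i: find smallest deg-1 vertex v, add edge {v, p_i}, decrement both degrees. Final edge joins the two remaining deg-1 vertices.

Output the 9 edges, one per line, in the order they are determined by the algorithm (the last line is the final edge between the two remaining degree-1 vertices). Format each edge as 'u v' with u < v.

Initial degrees: {1:2, 2:2, 3:1, 4:1, 5:1, 6:3, 7:1, 8:1, 9:4, 10:2}
Step 1: smallest deg-1 vertex = 3, p_1 = 10. Add edge {3,10}. Now deg[3]=0, deg[10]=1.
Step 2: smallest deg-1 vertex = 4, p_2 = 9. Add edge {4,9}. Now deg[4]=0, deg[9]=3.
Step 3: smallest deg-1 vertex = 5, p_3 = 9. Add edge {5,9}. Now deg[5]=0, deg[9]=2.
Step 4: smallest deg-1 vertex = 7, p_4 = 1. Add edge {1,7}. Now deg[7]=0, deg[1]=1.
Step 5: smallest deg-1 vertex = 1, p_5 = 9. Add edge {1,9}. Now deg[1]=0, deg[9]=1.
Step 6: smallest deg-1 vertex = 8, p_6 = 2. Add edge {2,8}. Now deg[8]=0, deg[2]=1.
Step 7: smallest deg-1 vertex = 2, p_7 = 6. Add edge {2,6}. Now deg[2]=0, deg[6]=2.
Step 8: smallest deg-1 vertex = 9, p_8 = 6. Add edge {6,9}. Now deg[9]=0, deg[6]=1.
Final: two remaining deg-1 vertices are 6, 10. Add edge {6,10}.

Answer: 3 10
4 9
5 9
1 7
1 9
2 8
2 6
6 9
6 10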